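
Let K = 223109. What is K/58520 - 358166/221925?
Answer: 519156191/236128200 ≈ 2.1986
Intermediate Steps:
K/58520 - 358166/221925 = 223109/58520 - 358166/221925 = 519156191/236128200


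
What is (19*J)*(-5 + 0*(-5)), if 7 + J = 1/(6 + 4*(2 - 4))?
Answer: 1425/2 ≈ 712.50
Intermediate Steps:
J = -15/2 (J = -7 + 1/(6 + 4*(2 - 4)) = -7 + 1/(6 + 4*(-2)) = -7 + 1/(6 - 8) = -7 + 1/(-2) = -7 - 1/2 = -15/2 ≈ -7.5000)
(19*J)*(-5 + 0*(-5)) = (19*(-15/2))*(-5 + 0*(-5)) = -285*(-5 + 0)/2 = -285/2*(-5) = 1425/2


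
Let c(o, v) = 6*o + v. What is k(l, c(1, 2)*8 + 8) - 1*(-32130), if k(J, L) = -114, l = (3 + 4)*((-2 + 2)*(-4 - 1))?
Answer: 32016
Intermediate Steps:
c(o, v) = v + 6*o
l = 0 (l = 7*(0*(-5)) = 7*0 = 0)
k(l, c(1, 2)*8 + 8) - 1*(-32130) = -114 - 1*(-32130) = -114 + 32130 = 32016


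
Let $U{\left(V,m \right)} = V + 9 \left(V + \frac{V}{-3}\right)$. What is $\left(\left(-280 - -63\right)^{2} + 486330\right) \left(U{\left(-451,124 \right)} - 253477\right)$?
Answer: $-136893451646$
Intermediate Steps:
$U{\left(V,m \right)} = 7 V$ ($U{\left(V,m \right)} = V + 9 \left(V + V \left(- \frac{1}{3}\right)\right) = V + 9 \left(V - \frac{V}{3}\right) = V + 9 \frac{2 V}{3} = V + 6 V = 7 V$)
$\left(\left(-280 - -63\right)^{2} + 486330\right) \left(U{\left(-451,124 \right)} - 253477\right) = \left(\left(-280 - -63\right)^{2} + 486330\right) \left(7 \left(-451\right) - 253477\right) = \left(\left(-280 + \left(-80 + 143\right)\right)^{2} + 486330\right) \left(-3157 - 253477\right) = \left(\left(-280 + 63\right)^{2} + 486330\right) \left(-256634\right) = \left(\left(-217\right)^{2} + 486330\right) \left(-256634\right) = \left(47089 + 486330\right) \left(-256634\right) = 533419 \left(-256634\right) = -136893451646$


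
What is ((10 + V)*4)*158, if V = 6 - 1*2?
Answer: 8848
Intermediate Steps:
V = 4 (V = 6 - 2 = 4)
((10 + V)*4)*158 = ((10 + 4)*4)*158 = (14*4)*158 = 56*158 = 8848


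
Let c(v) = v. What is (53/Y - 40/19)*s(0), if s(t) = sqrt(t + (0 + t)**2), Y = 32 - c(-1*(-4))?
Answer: 0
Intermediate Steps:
Y = 28 (Y = 32 - (-1)*(-4) = 32 - 1*4 = 32 - 4 = 28)
s(t) = sqrt(t + t**2)
(53/Y - 40/19)*s(0) = (53/28 - 40/19)*sqrt(0*(1 + 0)) = (53*(1/28) - 40*1/19)*sqrt(0*1) = (53/28 - 40/19)*sqrt(0) = -113/532*0 = 0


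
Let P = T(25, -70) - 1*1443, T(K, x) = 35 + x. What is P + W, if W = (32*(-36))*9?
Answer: -11846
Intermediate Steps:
P = -1478 (P = (35 - 70) - 1*1443 = -35 - 1443 = -1478)
W = -10368 (W = -1152*9 = -10368)
P + W = -1478 - 10368 = -11846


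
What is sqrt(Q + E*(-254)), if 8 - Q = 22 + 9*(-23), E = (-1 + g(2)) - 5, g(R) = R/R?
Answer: sqrt(1463) ≈ 38.249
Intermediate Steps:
g(R) = 1
E = -5 (E = (-1 + 1) - 5 = 0 - 5 = -5)
Q = 193 (Q = 8 - (22 + 9*(-23)) = 8 - (22 - 207) = 8 - 1*(-185) = 8 + 185 = 193)
sqrt(Q + E*(-254)) = sqrt(193 - 5*(-254)) = sqrt(193 + 1270) = sqrt(1463)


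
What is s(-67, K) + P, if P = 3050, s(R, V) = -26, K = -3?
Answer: 3024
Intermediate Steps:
s(-67, K) + P = -26 + 3050 = 3024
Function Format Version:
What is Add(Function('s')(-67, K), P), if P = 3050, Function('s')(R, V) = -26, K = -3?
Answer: 3024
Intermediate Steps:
Add(Function('s')(-67, K), P) = Add(-26, 3050) = 3024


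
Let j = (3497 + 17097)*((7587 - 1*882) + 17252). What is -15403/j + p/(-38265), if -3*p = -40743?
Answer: -2233684528631/6292940191790 ≈ -0.35495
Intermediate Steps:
j = 493370458 (j = 20594*((7587 - 882) + 17252) = 20594*(6705 + 17252) = 20594*23957 = 493370458)
p = 13581 (p = -⅓*(-40743) = 13581)
-15403/j + p/(-38265) = -15403/493370458 + 13581/(-38265) = -15403*1/493370458 + 13581*(-1/38265) = -15403/493370458 - 4527/12755 = -2233684528631/6292940191790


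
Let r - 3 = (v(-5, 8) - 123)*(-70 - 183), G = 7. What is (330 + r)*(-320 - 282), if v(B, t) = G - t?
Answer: -19086410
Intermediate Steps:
v(B, t) = 7 - t
r = 31375 (r = 3 + ((7 - 1*8) - 123)*(-70 - 183) = 3 + ((7 - 8) - 123)*(-253) = 3 + (-1 - 123)*(-253) = 3 - 124*(-253) = 3 + 31372 = 31375)
(330 + r)*(-320 - 282) = (330 + 31375)*(-320 - 282) = 31705*(-602) = -19086410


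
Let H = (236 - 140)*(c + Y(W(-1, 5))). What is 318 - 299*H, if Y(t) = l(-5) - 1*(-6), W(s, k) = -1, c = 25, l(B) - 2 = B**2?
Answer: -1664514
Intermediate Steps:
l(B) = 2 + B**2
Y(t) = 33 (Y(t) = (2 + (-5)**2) - 1*(-6) = (2 + 25) + 6 = 27 + 6 = 33)
H = 5568 (H = (236 - 140)*(25 + 33) = 96*58 = 5568)
318 - 299*H = 318 - 299*5568 = 318 - 1664832 = -1664514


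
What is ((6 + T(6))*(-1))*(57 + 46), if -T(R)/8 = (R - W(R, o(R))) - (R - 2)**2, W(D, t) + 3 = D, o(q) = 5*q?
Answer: -11330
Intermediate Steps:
W(D, t) = -3 + D
T(R) = -24 + 8*(-2 + R)**2 (T(R) = -8*((R - (-3 + R)) - (R - 2)**2) = -8*((R + (3 - R)) - (-2 + R)**2) = -8*(3 - (-2 + R)**2) = -24 + 8*(-2 + R)**2)
((6 + T(6))*(-1))*(57 + 46) = ((6 + (-24 + 8*(-2 + 6)**2))*(-1))*(57 + 46) = ((6 + (-24 + 8*4**2))*(-1))*103 = ((6 + (-24 + 8*16))*(-1))*103 = ((6 + (-24 + 128))*(-1))*103 = ((6 + 104)*(-1))*103 = (110*(-1))*103 = -110*103 = -11330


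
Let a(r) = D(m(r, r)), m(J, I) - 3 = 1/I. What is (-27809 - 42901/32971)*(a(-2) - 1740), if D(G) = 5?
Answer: 1590879518400/32971 ≈ 4.8251e+7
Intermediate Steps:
m(J, I) = 3 + 1/I
a(r) = 5
(-27809 - 42901/32971)*(a(-2) - 1740) = (-27809 - 42901/32971)*(5 - 1740) = (-27809 - 42901*1/32971)*(-1735) = (-27809 - 42901/32971)*(-1735) = -916933440/32971*(-1735) = 1590879518400/32971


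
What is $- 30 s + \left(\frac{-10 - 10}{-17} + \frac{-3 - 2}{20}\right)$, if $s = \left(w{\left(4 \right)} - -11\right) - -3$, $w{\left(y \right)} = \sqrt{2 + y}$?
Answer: $- \frac{28497}{68} - 30 \sqrt{6} \approx -492.56$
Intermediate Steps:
$s = 14 + \sqrt{6}$ ($s = \left(\sqrt{2 + 4} - -11\right) - -3 = \left(\sqrt{6} + 11\right) + 3 = \left(11 + \sqrt{6}\right) + 3 = 14 + \sqrt{6} \approx 16.449$)
$- 30 s + \left(\frac{-10 - 10}{-17} + \frac{-3 - 2}{20}\right) = - 30 \left(14 + \sqrt{6}\right) + \left(\frac{-10 - 10}{-17} + \frac{-3 - 2}{20}\right) = \left(-420 - 30 \sqrt{6}\right) + \left(\left(-10 - 10\right) \left(- \frac{1}{17}\right) + \left(-3 - 2\right) \frac{1}{20}\right) = \left(-420 - 30 \sqrt{6}\right) - - \frac{63}{68} = \left(-420 - 30 \sqrt{6}\right) + \left(\frac{20}{17} - \frac{1}{4}\right) = \left(-420 - 30 \sqrt{6}\right) + \frac{63}{68} = - \frac{28497}{68} - 30 \sqrt{6}$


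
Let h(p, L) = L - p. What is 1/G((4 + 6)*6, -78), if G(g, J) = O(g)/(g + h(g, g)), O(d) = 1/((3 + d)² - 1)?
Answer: 238080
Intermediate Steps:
O(d) = 1/(-1 + (3 + d)²)
G(g, J) = 1/(g*(-1 + (3 + g)²)) (G(g, J) = 1/((-1 + (3 + g)²)*(g + (g - g))) = 1/((-1 + (3 + g)²)*(g + 0)) = 1/((-1 + (3 + g)²)*g) = 1/(g*(-1 + (3 + g)²)))
1/G((4 + 6)*6, -78) = 1/(1/((((4 + 6)*6))*(-1 + (3 + (4 + 6)*6)²))) = 1/(1/(((10*6))*(-1 + (3 + 10*6)²))) = 1/(1/(60*(-1 + (3 + 60)²))) = 1/(1/(60*(-1 + 63²))) = 1/(1/(60*(-1 + 3969))) = 1/((1/60)/3968) = 1/((1/60)*(1/3968)) = 1/(1/238080) = 238080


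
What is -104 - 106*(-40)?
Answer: 4136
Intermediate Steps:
-104 - 106*(-40) = -104 + 4240 = 4136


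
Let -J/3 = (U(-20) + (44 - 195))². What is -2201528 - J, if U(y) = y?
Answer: -2113805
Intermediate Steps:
J = -87723 (J = -3*(-20 + (44 - 195))² = -3*(-20 - 151)² = -3*(-171)² = -3*29241 = -87723)
-2201528 - J = -2201528 - 1*(-87723) = -2201528 + 87723 = -2113805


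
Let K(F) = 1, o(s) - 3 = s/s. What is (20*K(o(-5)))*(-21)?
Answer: -420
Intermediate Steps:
o(s) = 4 (o(s) = 3 + s/s = 3 + 1 = 4)
(20*K(o(-5)))*(-21) = (20*1)*(-21) = 20*(-21) = -420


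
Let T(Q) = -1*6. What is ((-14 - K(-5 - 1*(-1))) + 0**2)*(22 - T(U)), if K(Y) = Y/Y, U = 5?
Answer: -420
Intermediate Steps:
K(Y) = 1
T(Q) = -6
((-14 - K(-5 - 1*(-1))) + 0**2)*(22 - T(U)) = ((-14 - 1*1) + 0**2)*(22 - 1*(-6)) = ((-14 - 1) + 0)*(22 + 6) = (-15 + 0)*28 = -15*28 = -420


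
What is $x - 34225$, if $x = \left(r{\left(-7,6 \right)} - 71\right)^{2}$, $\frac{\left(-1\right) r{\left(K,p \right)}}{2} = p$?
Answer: $-27336$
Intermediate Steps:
$r{\left(K,p \right)} = - 2 p$
$x = 6889$ ($x = \left(\left(-2\right) 6 - 71\right)^{2} = \left(-12 - 71\right)^{2} = \left(-83\right)^{2} = 6889$)
$x - 34225 = 6889 - 34225 = -27336$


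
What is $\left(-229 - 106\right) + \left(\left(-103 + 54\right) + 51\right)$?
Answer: $-333$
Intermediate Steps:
$\left(-229 - 106\right) + \left(\left(-103 + 54\right) + 51\right) = -335 + \left(-49 + 51\right) = -335 + 2 = -333$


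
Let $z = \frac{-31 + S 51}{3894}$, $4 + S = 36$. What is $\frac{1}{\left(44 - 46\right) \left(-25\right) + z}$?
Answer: $\frac{3894}{196301} \approx 0.019837$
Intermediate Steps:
$S = 32$ ($S = -4 + 36 = 32$)
$z = \frac{1601}{3894}$ ($z = \frac{-31 + 32 \cdot 51}{3894} = \left(-31 + 1632\right) \frac{1}{3894} = 1601 \cdot \frac{1}{3894} = \frac{1601}{3894} \approx 0.41115$)
$\frac{1}{\left(44 - 46\right) \left(-25\right) + z} = \frac{1}{\left(44 - 46\right) \left(-25\right) + \frac{1601}{3894}} = \frac{1}{\left(-2\right) \left(-25\right) + \frac{1601}{3894}} = \frac{1}{50 + \frac{1601}{3894}} = \frac{1}{\frac{196301}{3894}} = \frac{3894}{196301}$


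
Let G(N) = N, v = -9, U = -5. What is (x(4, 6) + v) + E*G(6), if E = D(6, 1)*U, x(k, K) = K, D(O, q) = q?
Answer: -33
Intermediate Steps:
E = -5 (E = 1*(-5) = -5)
(x(4, 6) + v) + E*G(6) = (6 - 9) - 5*6 = -3 - 30 = -33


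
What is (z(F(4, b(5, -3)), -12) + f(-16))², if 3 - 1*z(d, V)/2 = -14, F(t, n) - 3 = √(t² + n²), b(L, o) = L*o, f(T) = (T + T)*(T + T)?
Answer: 1119364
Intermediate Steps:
f(T) = 4*T² (f(T) = (2*T)*(2*T) = 4*T²)
F(t, n) = 3 + √(n² + t²) (F(t, n) = 3 + √(t² + n²) = 3 + √(n² + t²))
z(d, V) = 34 (z(d, V) = 6 - 2*(-14) = 6 + 28 = 34)
(z(F(4, b(5, -3)), -12) + f(-16))² = (34 + 4*(-16)²)² = (34 + 4*256)² = (34 + 1024)² = 1058² = 1119364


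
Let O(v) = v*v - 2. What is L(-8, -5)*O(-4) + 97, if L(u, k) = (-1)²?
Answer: 111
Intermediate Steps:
O(v) = -2 + v² (O(v) = v² - 2 = -2 + v²)
L(u, k) = 1
L(-8, -5)*O(-4) + 97 = 1*(-2 + (-4)²) + 97 = 1*(-2 + 16) + 97 = 1*14 + 97 = 14 + 97 = 111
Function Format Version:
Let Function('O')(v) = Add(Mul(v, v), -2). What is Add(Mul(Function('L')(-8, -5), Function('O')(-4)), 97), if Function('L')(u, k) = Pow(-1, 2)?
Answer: 111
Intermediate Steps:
Function('O')(v) = Add(-2, Pow(v, 2)) (Function('O')(v) = Add(Pow(v, 2), -2) = Add(-2, Pow(v, 2)))
Function('L')(u, k) = 1
Add(Mul(Function('L')(-8, -5), Function('O')(-4)), 97) = Add(Mul(1, Add(-2, Pow(-4, 2))), 97) = Add(Mul(1, Add(-2, 16)), 97) = Add(Mul(1, 14), 97) = Add(14, 97) = 111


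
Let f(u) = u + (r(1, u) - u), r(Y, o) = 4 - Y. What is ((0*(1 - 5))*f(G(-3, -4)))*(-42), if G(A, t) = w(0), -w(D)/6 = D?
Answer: 0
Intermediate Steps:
w(D) = -6*D
G(A, t) = 0 (G(A, t) = -6*0 = 0)
f(u) = 3 (f(u) = u + ((4 - 1*1) - u) = u + ((4 - 1) - u) = u + (3 - u) = 3)
((0*(1 - 5))*f(G(-3, -4)))*(-42) = ((0*(1 - 5))*3)*(-42) = ((0*(-4))*3)*(-42) = (0*3)*(-42) = 0*(-42) = 0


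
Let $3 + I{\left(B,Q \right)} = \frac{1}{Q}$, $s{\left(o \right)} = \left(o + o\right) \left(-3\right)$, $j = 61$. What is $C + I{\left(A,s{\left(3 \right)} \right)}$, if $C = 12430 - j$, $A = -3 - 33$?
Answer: $\frac{222587}{18} \approx 12366.0$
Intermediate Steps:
$A = -36$
$s{\left(o \right)} = - 6 o$ ($s{\left(o \right)} = 2 o \left(-3\right) = - 6 o$)
$I{\left(B,Q \right)} = -3 + \frac{1}{Q}$
$C = 12369$ ($C = 12430 - 61 = 12369$)
$C + I{\left(A,s{\left(3 \right)} \right)} = 12369 - \left(3 - \frac{1}{\left(-6\right) 3}\right) = 12369 - \left(3 - \frac{1}{-18}\right) = 12369 - \frac{55}{18} = \frac{222587}{18}$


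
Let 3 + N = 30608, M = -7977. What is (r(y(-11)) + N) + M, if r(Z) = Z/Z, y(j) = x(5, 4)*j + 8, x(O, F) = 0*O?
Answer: 22629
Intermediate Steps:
x(O, F) = 0
y(j) = 8 (y(j) = 0*j + 8 = 0 + 8 = 8)
r(Z) = 1
N = 30605 (N = -3 + 30608 = 30605)
(r(y(-11)) + N) + M = (1 + 30605) - 7977 = 30606 - 7977 = 22629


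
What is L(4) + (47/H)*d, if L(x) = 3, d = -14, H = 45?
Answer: -523/45 ≈ -11.622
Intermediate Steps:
L(4) + (47/H)*d = 3 + (47/45)*(-14) = 3 - 658/45 = -523/45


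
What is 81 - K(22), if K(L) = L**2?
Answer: -403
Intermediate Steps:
81 - K(22) = 81 - 1*22**2 = 81 - 1*484 = 81 - 484 = -403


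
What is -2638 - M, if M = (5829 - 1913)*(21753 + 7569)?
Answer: -114827590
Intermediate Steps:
M = 114824952 (M = 3916*29322 = 114824952)
-2638 - M = -2638 - 1*114824952 = -2638 - 114824952 = -114827590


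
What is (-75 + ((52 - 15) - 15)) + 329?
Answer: 276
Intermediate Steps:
(-75 + ((52 - 15) - 15)) + 329 = (-75 + (37 - 15)) + 329 = (-75 + 22) + 329 = -53 + 329 = 276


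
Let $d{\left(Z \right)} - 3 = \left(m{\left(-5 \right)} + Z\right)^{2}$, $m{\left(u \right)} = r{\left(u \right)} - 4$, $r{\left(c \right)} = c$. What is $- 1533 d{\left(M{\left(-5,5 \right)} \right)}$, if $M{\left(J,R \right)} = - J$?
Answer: $-29127$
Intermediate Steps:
$m{\left(u \right)} = -4 + u$ ($m{\left(u \right)} = u - 4 = -4 + u$)
$d{\left(Z \right)} = 3 + \left(-9 + Z\right)^{2}$ ($d{\left(Z \right)} = 3 + \left(\left(-4 - 5\right) + Z\right)^{2} = 3 + \left(-9 + Z\right)^{2}$)
$- 1533 d{\left(M{\left(-5,5 \right)} \right)} = - 1533 \left(3 + \left(-9 - -5\right)^{2}\right) = - 1533 \left(3 + \left(-9 + 5\right)^{2}\right) = - 1533 \left(3 + \left(-4\right)^{2}\right) = - 1533 \left(3 + 16\right) = \left(-1533\right) 19 = -29127$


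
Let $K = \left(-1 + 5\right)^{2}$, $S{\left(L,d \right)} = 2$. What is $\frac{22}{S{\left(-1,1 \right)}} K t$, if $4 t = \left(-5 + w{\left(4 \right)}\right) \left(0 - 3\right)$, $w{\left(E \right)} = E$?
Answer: $132$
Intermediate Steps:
$K = 16$ ($K = 4^{2} = 16$)
$t = \frac{3}{4}$ ($t = \frac{\left(-5 + 4\right) \left(0 - 3\right)}{4} = \frac{\left(-1\right) \left(-3\right)}{4} = \frac{1}{4} \cdot 3 = \frac{3}{4} \approx 0.75$)
$\frac{22}{S{\left(-1,1 \right)}} K t = \frac{22}{2} \cdot 16 \cdot \frac{3}{4} = 22 \cdot \frac{1}{2} \cdot 16 \cdot \frac{3}{4} = 11 \cdot 16 \cdot \frac{3}{4} = 176 \cdot \frac{3}{4} = 132$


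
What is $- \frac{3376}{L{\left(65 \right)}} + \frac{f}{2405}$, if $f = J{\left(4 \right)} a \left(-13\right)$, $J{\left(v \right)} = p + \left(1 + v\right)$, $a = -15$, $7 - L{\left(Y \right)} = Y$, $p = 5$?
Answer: $\frac{63326}{1073} \approx 59.018$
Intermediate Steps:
$L{\left(Y \right)} = 7 - Y$
$J{\left(v \right)} = 6 + v$ ($J{\left(v \right)} = 5 + \left(1 + v\right) = 6 + v$)
$f = 1950$ ($f = \left(6 + 4\right) \left(-15\right) \left(-13\right) = 10 \left(-15\right) \left(-13\right) = \left(-150\right) \left(-13\right) = 1950$)
$- \frac{3376}{L{\left(65 \right)}} + \frac{f}{2405} = - \frac{3376}{7 - 65} + \frac{1950}{2405} = - \frac{3376}{7 - 65} + 1950 \cdot \frac{1}{2405} = - \frac{3376}{-58} + \frac{30}{37} = \left(-3376\right) \left(- \frac{1}{58}\right) + \frac{30}{37} = \frac{1688}{29} + \frac{30}{37} = \frac{63326}{1073}$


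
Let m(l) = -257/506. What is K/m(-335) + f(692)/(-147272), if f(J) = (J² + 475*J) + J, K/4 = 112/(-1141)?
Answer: -3636174456/771171419 ≈ -4.7151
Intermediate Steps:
m(l) = -257/506 (m(l) = -257*1/506 = -257/506)
K = -64/163 (K = 4*(112/(-1141)) = 4*(112*(-1/1141)) = 4*(-16/163) = -64/163 ≈ -0.39264)
f(J) = J² + 476*J
K/m(-335) + f(692)/(-147272) = -64/(163*(-257/506)) + (692*(476 + 692))/(-147272) = -64/163*(-506/257) + (692*1168)*(-1/147272) = 32384/41891 + 808256*(-1/147272) = 32384/41891 - 101032/18409 = -3636174456/771171419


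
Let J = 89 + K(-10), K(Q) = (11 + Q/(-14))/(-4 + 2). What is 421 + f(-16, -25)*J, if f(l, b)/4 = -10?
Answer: -20333/7 ≈ -2904.7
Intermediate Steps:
f(l, b) = -40 (f(l, b) = 4*(-10) = -40)
K(Q) = -11/2 + Q/28 (K(Q) = (11 + Q*(-1/14))/(-2) = (11 - Q/14)*(-1/2) = -11/2 + Q/28)
J = 582/7 (J = 89 + (-11/2 + (1/28)*(-10)) = 89 + (-11/2 - 5/14) = 89 - 41/7 = 582/7 ≈ 83.143)
421 + f(-16, -25)*J = 421 - 40*582/7 = 421 - 23280/7 = -20333/7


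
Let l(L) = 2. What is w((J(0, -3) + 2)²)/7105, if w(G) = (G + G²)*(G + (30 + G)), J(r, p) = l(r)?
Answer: 16864/7105 ≈ 2.3735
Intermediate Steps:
J(r, p) = 2
w(G) = (30 + 2*G)*(G + G²) (w(G) = (G + G²)*(30 + 2*G) = (30 + 2*G)*(G + G²))
w((J(0, -3) + 2)²)/7105 = (2*(2 + 2)²*(15 + ((2 + 2)²)² + 16*(2 + 2)²))/7105 = (2*4²*(15 + (4²)² + 16*4²))*(1/7105) = (2*16*(15 + 16² + 16*16))*(1/7105) = (2*16*(15 + 256 + 256))*(1/7105) = (2*16*527)*(1/7105) = 16864*(1/7105) = 16864/7105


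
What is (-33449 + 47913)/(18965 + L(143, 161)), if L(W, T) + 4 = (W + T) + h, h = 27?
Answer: 3616/4823 ≈ 0.74974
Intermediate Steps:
L(W, T) = 23 + T + W (L(W, T) = -4 + ((W + T) + 27) = -4 + ((T + W) + 27) = -4 + (27 + T + W) = 23 + T + W)
(-33449 + 47913)/(18965 + L(143, 161)) = (-33449 + 47913)/(18965 + (23 + 161 + 143)) = 14464/(18965 + 327) = 14464/19292 = 14464*(1/19292) = 3616/4823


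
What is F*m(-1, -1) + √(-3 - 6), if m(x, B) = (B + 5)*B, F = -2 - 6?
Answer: 32 + 3*I ≈ 32.0 + 3.0*I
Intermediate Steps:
F = -8
m(x, B) = B*(5 + B) (m(x, B) = (5 + B)*B = B*(5 + B))
F*m(-1, -1) + √(-3 - 6) = -(-8)*(5 - 1) + √(-3 - 6) = -(-8)*4 + √(-9) = -8*(-4) + 3*I = 32 + 3*I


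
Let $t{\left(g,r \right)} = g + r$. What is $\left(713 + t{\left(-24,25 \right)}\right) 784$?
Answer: $559776$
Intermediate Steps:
$\left(713 + t{\left(-24,25 \right)}\right) 784 = \left(713 + \left(-24 + 25\right)\right) 784 = \left(713 + 1\right) 784 = 714 \cdot 784 = 559776$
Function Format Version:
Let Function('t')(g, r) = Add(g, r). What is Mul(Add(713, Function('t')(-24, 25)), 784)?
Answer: 559776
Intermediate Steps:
Mul(Add(713, Function('t')(-24, 25)), 784) = Mul(Add(713, Add(-24, 25)), 784) = Mul(Add(713, 1), 784) = Mul(714, 784) = 559776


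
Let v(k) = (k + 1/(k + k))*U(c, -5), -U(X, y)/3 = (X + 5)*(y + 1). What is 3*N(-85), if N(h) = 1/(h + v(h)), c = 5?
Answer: -51/174857 ≈ -0.00029167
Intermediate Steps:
U(X, y) = -3*(1 + y)*(5 + X) (U(X, y) = -3*(X + 5)*(y + 1) = -3*(5 + X)*(1 + y) = -3*(1 + y)*(5 + X))
v(k) = 60/k + 120*k (v(k) = (k + 1/(k + k))*(-15 - 15*(-5) - 3*5 - 3*5*(-5)) = (k + 1/(2*k))*(-15 + 75 - 15 + 75) = (k + 1/(2*k))*120 = 60/k + 120*k)
N(h) = 1/(60/h + 121*h) (N(h) = 1/(h + (60/h + 120*h)) = 1/(60/h + 121*h))
3*N(-85) = 3*(-85/(60 + 121*(-85)²)) = 3*(-85/(60 + 121*7225)) = 3*(-85/(60 + 874225)) = 3*(-85/874285) = 3*(-85*1/874285) = 3*(-17/174857) = -51/174857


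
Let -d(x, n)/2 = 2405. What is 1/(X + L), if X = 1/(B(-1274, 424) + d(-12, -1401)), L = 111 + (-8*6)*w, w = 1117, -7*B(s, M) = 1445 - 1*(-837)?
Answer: -5136/274801681 ≈ -1.8690e-5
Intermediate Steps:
d(x, n) = -4810 (d(x, n) = -2*2405 = -4810)
B(s, M) = -326 (B(s, M) = -(1445 - 1*(-837))/7 = -(1445 + 837)/7 = -⅐*2282 = -326)
L = -53505 (L = 111 - 8*6*1117 = 111 - 48*1117 = 111 - 53616 = -53505)
X = -1/5136 (X = 1/(-326 - 4810) = 1/(-5136) = -1/5136 ≈ -0.00019470)
1/(X + L) = 1/(-1/5136 - 53505) = 1/(-274801681/5136) = -5136/274801681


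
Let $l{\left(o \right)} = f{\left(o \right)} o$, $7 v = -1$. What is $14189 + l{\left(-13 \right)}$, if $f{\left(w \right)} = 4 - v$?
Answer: $\frac{98946}{7} \approx 14135.0$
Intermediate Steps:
$v = - \frac{1}{7}$ ($v = \frac{1}{7} \left(-1\right) = - \frac{1}{7} \approx -0.14286$)
$f{\left(w \right)} = \frac{29}{7}$ ($f{\left(w \right)} = 4 - - \frac{1}{7} = 4 + \frac{1}{7} = \frac{29}{7}$)
$l{\left(o \right)} = \frac{29 o}{7}$
$14189 + l{\left(-13 \right)} = 14189 + \frac{29}{7} \left(-13\right) = 14189 - \frac{377}{7} = \frac{98946}{7}$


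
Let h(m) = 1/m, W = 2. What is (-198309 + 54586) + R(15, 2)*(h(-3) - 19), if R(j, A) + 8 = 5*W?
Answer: -431285/3 ≈ -1.4376e+5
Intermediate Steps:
R(j, A) = 2 (R(j, A) = -8 + 5*2 = -8 + 10 = 2)
h(m) = 1/m
(-198309 + 54586) + R(15, 2)*(h(-3) - 19) = (-198309 + 54586) + 2*(1/(-3) - 19) = -143723 + 2*(-⅓ - 19) = -143723 + 2*(-58/3) = -143723 - 116/3 = -431285/3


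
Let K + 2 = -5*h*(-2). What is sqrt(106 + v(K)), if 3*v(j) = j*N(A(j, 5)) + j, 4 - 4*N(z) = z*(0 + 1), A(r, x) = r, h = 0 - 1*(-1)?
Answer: sqrt(106) ≈ 10.296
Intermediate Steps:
h = 1 (h = 0 + 1 = 1)
K = 8 (K = -2 - 5*1*(-2) = -2 - 5*(-2) = -2 + 10 = 8)
N(z) = 1 - z/4 (N(z) = 1 - z*(0 + 1)/4 = 1 - z/4)
v(j) = j/3 + j*(1 - j/4)/3 (v(j) = (j*(1 - j/4) + j)/3 = (j + j*(1 - j/4))/3 = j/3 + j*(1 - j/4)/3)
sqrt(106 + v(K)) = sqrt(106 + (1/12)*8*(8 - 1*8)) = sqrt(106 + (1/12)*8*(8 - 8)) = sqrt(106 + (1/12)*8*0) = sqrt(106 + 0) = sqrt(106)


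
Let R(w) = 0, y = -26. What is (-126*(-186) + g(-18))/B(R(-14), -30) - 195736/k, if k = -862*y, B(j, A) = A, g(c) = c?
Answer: -22113179/28015 ≈ -789.33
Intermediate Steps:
k = 22412 (k = -862*(-26) = 22412)
(-126*(-186) + g(-18))/B(R(-14), -30) - 195736/k = (-126*(-186) - 18)/(-30) - 195736/22412 = (23436 - 18)*(-1/30) - 195736*1/22412 = 23418*(-1/30) - 48934/5603 = -3903/5 - 48934/5603 = -22113179/28015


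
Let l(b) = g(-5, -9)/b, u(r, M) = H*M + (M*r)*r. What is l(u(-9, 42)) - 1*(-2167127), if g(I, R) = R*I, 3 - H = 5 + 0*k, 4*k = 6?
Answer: 2396842477/1106 ≈ 2.1671e+6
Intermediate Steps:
k = 3/2 (k = (¼)*6 = 3/2 ≈ 1.5000)
H = -2 (H = 3 - (5 + 0*(3/2)) = 3 - (5 + 0) = 3 - 1*5 = 3 - 5 = -2)
u(r, M) = -2*M + M*r² (u(r, M) = -2*M + (M*r)*r = -2*M + M*r²)
g(I, R) = I*R
l(b) = 45/b (l(b) = (-5*(-9))/b = 45/b)
l(u(-9, 42)) - 1*(-2167127) = 45/((42*(-2 + (-9)²))) - 1*(-2167127) = 45/((42*(-2 + 81))) + 2167127 = 45/((42*79)) + 2167127 = 45/3318 + 2167127 = 45*(1/3318) + 2167127 = 15/1106 + 2167127 = 2396842477/1106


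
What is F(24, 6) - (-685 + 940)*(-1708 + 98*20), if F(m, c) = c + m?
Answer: -64230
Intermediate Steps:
F(24, 6) - (-685 + 940)*(-1708 + 98*20) = (6 + 24) - (-685 + 940)*(-1708 + 98*20) = 30 - 255*(-1708 + 1960) = 30 - 255*252 = 30 - 1*64260 = 30 - 64260 = -64230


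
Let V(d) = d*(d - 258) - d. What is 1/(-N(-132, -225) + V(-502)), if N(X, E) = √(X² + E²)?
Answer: 382022/145940740435 + 3*√7561/145940740435 ≈ 2.6194e-6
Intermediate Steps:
V(d) = -d + d*(-258 + d) (V(d) = d*(-258 + d) - d = -d + d*(-258 + d))
N(X, E) = √(E² + X²)
1/(-N(-132, -225) + V(-502)) = 1/(-√((-225)² + (-132)²) - 502*(-259 - 502)) = 1/(-√(50625 + 17424) - 502*(-761)) = 1/(-√68049 + 382022) = 1/(-3*√7561 + 382022) = 1/(382022 - 3*√7561)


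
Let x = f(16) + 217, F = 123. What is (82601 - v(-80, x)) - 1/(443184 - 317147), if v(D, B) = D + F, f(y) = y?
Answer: 10405362645/126037 ≈ 82558.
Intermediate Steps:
x = 233 (x = 16 + 217 = 233)
v(D, B) = 123 + D (v(D, B) = D + 123 = 123 + D)
(82601 - v(-80, x)) - 1/(443184 - 317147) = (82601 - (123 - 80)) - 1/(443184 - 317147) = (82601 - 1*43) - 1/126037 = (82601 - 43) - 1*1/126037 = 82558 - 1/126037 = 10405362645/126037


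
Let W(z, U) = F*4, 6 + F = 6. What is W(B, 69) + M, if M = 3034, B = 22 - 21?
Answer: 3034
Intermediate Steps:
F = 0 (F = -6 + 6 = 0)
B = 1
W(z, U) = 0 (W(z, U) = 0*4 = 0)
W(B, 69) + M = 0 + 3034 = 3034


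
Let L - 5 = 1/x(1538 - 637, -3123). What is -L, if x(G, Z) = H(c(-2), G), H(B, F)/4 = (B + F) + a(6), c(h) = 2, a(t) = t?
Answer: -18181/3636 ≈ -5.0003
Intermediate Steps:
H(B, F) = 24 + 4*B + 4*F (H(B, F) = 4*((B + F) + 6) = 4*(6 + B + F) = 24 + 4*B + 4*F)
x(G, Z) = 32 + 4*G (x(G, Z) = 24 + 4*2 + 4*G = 24 + 8 + 4*G = 32 + 4*G)
L = 18181/3636 (L = 5 + 1/(32 + 4*(1538 - 637)) = 5 + 1/(32 + 4*901) = 5 + 1/(32 + 3604) = 5 + 1/3636 = 18181/3636 ≈ 5.0003)
-L = -1*18181/3636 = -18181/3636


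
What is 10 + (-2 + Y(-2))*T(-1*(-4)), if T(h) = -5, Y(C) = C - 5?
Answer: 55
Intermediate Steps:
Y(C) = -5 + C
10 + (-2 + Y(-2))*T(-1*(-4)) = 10 + (-2 + (-5 - 2))*(-5) = 10 + (-2 - 7)*(-5) = 10 - 9*(-5) = 10 + 45 = 55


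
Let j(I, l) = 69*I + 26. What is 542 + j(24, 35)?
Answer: 2224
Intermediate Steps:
j(I, l) = 26 + 69*I
542 + j(24, 35) = 542 + (26 + 69*24) = 542 + (26 + 1656) = 542 + 1682 = 2224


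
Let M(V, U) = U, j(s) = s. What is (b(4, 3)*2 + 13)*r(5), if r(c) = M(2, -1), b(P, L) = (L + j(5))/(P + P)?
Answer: -15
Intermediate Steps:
b(P, L) = (5 + L)/(2*P) (b(P, L) = (L + 5)/(P + P) = (5 + L)/((2*P)) = (5 + L)*(1/(2*P)) = (5 + L)/(2*P))
r(c) = -1
(b(4, 3)*2 + 13)*r(5) = (((½)*(5 + 3)/4)*2 + 13)*(-1) = (((½)*(¼)*8)*2 + 13)*(-1) = (1*2 + 13)*(-1) = (2 + 13)*(-1) = 15*(-1) = -15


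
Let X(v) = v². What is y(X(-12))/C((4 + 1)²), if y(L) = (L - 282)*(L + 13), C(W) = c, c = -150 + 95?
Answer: 21666/55 ≈ 393.93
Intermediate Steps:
c = -55
C(W) = -55
y(L) = (-282 + L)*(13 + L)
y(X(-12))/C((4 + 1)²) = (-3666 + ((-12)²)² - 269*(-12)²)/(-55) = (-3666 + 144² - 269*144)*(-1/55) = (-3666 + 20736 - 38736)*(-1/55) = -21666*(-1/55) = 21666/55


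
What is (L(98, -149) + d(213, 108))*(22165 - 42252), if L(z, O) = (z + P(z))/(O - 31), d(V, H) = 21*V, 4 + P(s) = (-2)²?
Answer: -8085439327/90 ≈ -8.9838e+7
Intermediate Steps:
P(s) = 0 (P(s) = -4 + (-2)² = -4 + 4 = 0)
L(z, O) = z/(-31 + O) (L(z, O) = (z + 0)/(O - 31) = z/(-31 + O))
(L(98, -149) + d(213, 108))*(22165 - 42252) = (98/(-31 - 149) + 21*213)*(22165 - 42252) = (98/(-180) + 4473)*(-20087) = (98*(-1/180) + 4473)*(-20087) = (-49/90 + 4473)*(-20087) = (402521/90)*(-20087) = -8085439327/90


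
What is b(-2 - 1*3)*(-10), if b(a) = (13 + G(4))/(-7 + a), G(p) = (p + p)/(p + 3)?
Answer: 165/14 ≈ 11.786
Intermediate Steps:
G(p) = 2*p/(3 + p) (G(p) = (2*p)/(3 + p) = 2*p/(3 + p))
b(a) = 99/(7*(-7 + a)) (b(a) = (13 + 2*4/(3 + 4))/(-7 + a) = (13 + 2*4/7)/(-7 + a) = (13 + 2*4*(1/7))/(-7 + a) = (13 + 8/7)/(-7 + a) = 99/(7*(-7 + a)))
b(-2 - 1*3)*(-10) = (99/(7*(-7 + (-2 - 1*3))))*(-10) = (99/(7*(-7 + (-2 - 3))))*(-10) = (99/(7*(-7 - 5)))*(-10) = ((99/7)/(-12))*(-10) = ((99/7)*(-1/12))*(-10) = -33/28*(-10) = 165/14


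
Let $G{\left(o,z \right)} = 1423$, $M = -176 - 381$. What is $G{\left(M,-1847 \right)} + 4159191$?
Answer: $4160614$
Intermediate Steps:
$M = -557$ ($M = -176 - 381 = -557$)
$G{\left(M,-1847 \right)} + 4159191 = 1423 + 4159191 = 4160614$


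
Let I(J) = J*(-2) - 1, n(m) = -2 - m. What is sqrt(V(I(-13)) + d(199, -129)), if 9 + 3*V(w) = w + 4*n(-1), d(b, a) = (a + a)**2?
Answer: 2*sqrt(16642) ≈ 258.01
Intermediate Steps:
d(b, a) = 4*a**2 (d(b, a) = (2*a)**2 = 4*a**2)
I(J) = -1 - 2*J (I(J) = -2*J - 1 = -1 - 2*J)
V(w) = -13/3 + w/3 (V(w) = -3 + (w + 4*(-2 - 1*(-1)))/3 = -3 + (w + 4*(-2 + 1))/3 = -3 + (w + 4*(-1))/3 = -3 + (w - 4)/3 = -3 + (-4 + w)/3 = -3 + (-4/3 + w/3) = -13/3 + w/3)
sqrt(V(I(-13)) + d(199, -129)) = sqrt((-13/3 + (-1 - 2*(-13))/3) + 4*(-129)**2) = sqrt((-13/3 + (-1 + 26)/3) + 4*16641) = sqrt((-13/3 + (1/3)*25) + 66564) = sqrt((-13/3 + 25/3) + 66564) = sqrt(4 + 66564) = sqrt(66568) = 2*sqrt(16642)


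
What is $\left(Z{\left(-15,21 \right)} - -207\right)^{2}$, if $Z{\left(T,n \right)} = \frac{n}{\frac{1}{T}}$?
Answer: $11664$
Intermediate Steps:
$Z{\left(T,n \right)} = T n$ ($Z{\left(T,n \right)} = n T = T n$)
$\left(Z{\left(-15,21 \right)} - -207\right)^{2} = \left(\left(-15\right) 21 - -207\right)^{2} = \left(-315 + 207\right)^{2} = \left(-108\right)^{2} = 11664$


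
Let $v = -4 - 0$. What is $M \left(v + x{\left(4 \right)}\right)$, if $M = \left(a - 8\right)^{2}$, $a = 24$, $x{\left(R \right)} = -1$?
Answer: $-1280$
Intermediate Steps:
$v = -4$ ($v = -4 + 0 = -4$)
$M = 256$ ($M = \left(24 - 8\right)^{2} = 16^{2} = 256$)
$M \left(v + x{\left(4 \right)}\right) = 256 \left(-4 - 1\right) = 256 \left(-5\right) = -1280$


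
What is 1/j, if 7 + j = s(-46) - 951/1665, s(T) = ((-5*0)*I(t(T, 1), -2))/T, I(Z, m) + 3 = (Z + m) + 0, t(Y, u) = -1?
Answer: -555/4202 ≈ -0.13208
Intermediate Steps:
I(Z, m) = -3 + Z + m (I(Z, m) = -3 + ((Z + m) + 0) = -3 + (Z + m) = -3 + Z + m)
s(T) = 0 (s(T) = ((-5*0)*(-3 - 1 - 2))/T = (0*(-6))/T = 0/T = 0)
j = -4202/555 (j = -7 + (0 - 951/1665) = -7 + (0 - 951*1/1665) = -7 + (0 - 317/555) = -7 - 317/555 = -4202/555 ≈ -7.5712)
1/j = 1/(-4202/555) = -555/4202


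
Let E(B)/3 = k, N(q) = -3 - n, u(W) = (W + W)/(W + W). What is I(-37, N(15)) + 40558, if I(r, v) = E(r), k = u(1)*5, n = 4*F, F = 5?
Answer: 40573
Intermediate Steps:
u(W) = 1 (u(W) = (2*W)/((2*W)) = (2*W)*(1/(2*W)) = 1)
n = 20 (n = 4*5 = 20)
N(q) = -23 (N(q) = -3 - 1*20 = -3 - 20 = -23)
k = 5 (k = 1*5 = 5)
E(B) = 15 (E(B) = 3*5 = 15)
I(r, v) = 15
I(-37, N(15)) + 40558 = 15 + 40558 = 40573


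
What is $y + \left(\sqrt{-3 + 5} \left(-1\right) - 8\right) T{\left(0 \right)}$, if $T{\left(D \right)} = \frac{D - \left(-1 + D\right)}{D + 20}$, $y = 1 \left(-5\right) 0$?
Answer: $- \frac{2}{5} - \frac{\sqrt{2}}{20} \approx -0.47071$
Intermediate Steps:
$y = 0$ ($y = \left(-5\right) 0 = 0$)
$T{\left(D \right)} = \frac{1}{20 + D}$ ($T{\left(D \right)} = 1 \frac{1}{20 + D} = \frac{1}{20 + D}$)
$y + \left(\sqrt{-3 + 5} \left(-1\right) - 8\right) T{\left(0 \right)} = 0 + \frac{\sqrt{-3 + 5} \left(-1\right) - 8}{20 + 0} = 0 + \frac{\sqrt{2} \left(-1\right) - 8}{20} = 0 + \left(- \sqrt{2} - 8\right) \frac{1}{20} = 0 + \left(-8 - \sqrt{2}\right) \frac{1}{20} = 0 - \left(\frac{2}{5} + \frac{\sqrt{2}}{20}\right) = - \frac{2}{5} - \frac{\sqrt{2}}{20}$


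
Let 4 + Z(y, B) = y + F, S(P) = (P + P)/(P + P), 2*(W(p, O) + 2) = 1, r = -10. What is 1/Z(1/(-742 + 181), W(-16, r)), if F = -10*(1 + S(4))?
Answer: -561/13465 ≈ -0.041664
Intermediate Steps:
W(p, O) = -3/2 (W(p, O) = -2 + (½)*1 = -2 + ½ = -3/2)
S(P) = 1 (S(P) = (2*P)/((2*P)) = (2*P)*(1/(2*P)) = 1)
F = -20 (F = -10*(1 + 1) = -10*2 = -20)
Z(y, B) = -24 + y (Z(y, B) = -4 + (y - 20) = -4 + (-20 + y) = -24 + y)
1/Z(1/(-742 + 181), W(-16, r)) = 1/(-24 + 1/(-742 + 181)) = 1/(-24 + 1/(-561)) = 1/(-24 - 1/561) = 1/(-13465/561) = -561/13465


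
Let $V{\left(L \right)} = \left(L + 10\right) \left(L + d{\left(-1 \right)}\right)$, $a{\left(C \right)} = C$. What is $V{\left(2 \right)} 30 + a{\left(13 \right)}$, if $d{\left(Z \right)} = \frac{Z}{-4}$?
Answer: $823$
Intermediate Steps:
$d{\left(Z \right)} = - \frac{Z}{4}$ ($d{\left(Z \right)} = Z \left(- \frac{1}{4}\right) = - \frac{Z}{4}$)
$V{\left(L \right)} = \left(10 + L\right) \left(\frac{1}{4} + L\right)$ ($V{\left(L \right)} = \left(L + 10\right) \left(L - - \frac{1}{4}\right) = \left(10 + L\right) \left(L + \frac{1}{4}\right) = \left(10 + L\right) \left(\frac{1}{4} + L\right)$)
$V{\left(2 \right)} 30 + a{\left(13 \right)} = \left(\frac{5}{2} + 2^{2} + \frac{41}{4} \cdot 2\right) 30 + 13 = \left(\frac{5}{2} + 4 + \frac{41}{2}\right) 30 + 13 = 27 \cdot 30 + 13 = 810 + 13 = 823$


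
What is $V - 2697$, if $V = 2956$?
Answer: $259$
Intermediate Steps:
$V - 2697 = 2956 - 2697 = 259$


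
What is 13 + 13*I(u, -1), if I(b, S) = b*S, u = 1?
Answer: 0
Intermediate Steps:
I(b, S) = S*b
13 + 13*I(u, -1) = 13 + 13*(-1*1) = 13 + 13*(-1) = 13 - 13 = 0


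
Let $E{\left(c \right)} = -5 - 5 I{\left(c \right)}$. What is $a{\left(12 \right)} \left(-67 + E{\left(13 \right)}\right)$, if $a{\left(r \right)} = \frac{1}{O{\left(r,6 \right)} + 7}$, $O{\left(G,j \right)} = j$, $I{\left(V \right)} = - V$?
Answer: $- \frac{7}{13} \approx -0.53846$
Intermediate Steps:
$E{\left(c \right)} = -5 + 5 c$ ($E{\left(c \right)} = -5 - 5 \left(- c\right) = -5 + 5 c$)
$a{\left(r \right)} = \frac{1}{13}$ ($a{\left(r \right)} = \frac{1}{6 + 7} = \frac{1}{13}$)
$a{\left(12 \right)} \left(-67 + E{\left(13 \right)}\right) = \frac{-67 + \left(-5 + 5 \cdot 13\right)}{13} = \frac{-67 + \left(-5 + 65\right)}{13} = \frac{-67 + 60}{13} = \frac{1}{13} \left(-7\right) = - \frac{7}{13}$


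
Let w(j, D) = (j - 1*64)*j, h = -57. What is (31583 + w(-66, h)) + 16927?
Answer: 57090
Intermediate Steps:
w(j, D) = j*(-64 + j) (w(j, D) = (j - 64)*j = (-64 + j)*j = j*(-64 + j))
(31583 + w(-66, h)) + 16927 = (31583 - 66*(-64 - 66)) + 16927 = (31583 - 66*(-130)) + 16927 = (31583 + 8580) + 16927 = 40163 + 16927 = 57090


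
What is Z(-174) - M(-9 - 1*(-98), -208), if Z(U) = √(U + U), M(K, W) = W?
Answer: 208 + 2*I*√87 ≈ 208.0 + 18.655*I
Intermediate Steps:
Z(U) = √2*√U (Z(U) = √(2*U) = √2*√U)
Z(-174) - M(-9 - 1*(-98), -208) = √2*√(-174) - 1*(-208) = √2*(I*√174) + 208 = 2*I*√87 + 208 = 208 + 2*I*√87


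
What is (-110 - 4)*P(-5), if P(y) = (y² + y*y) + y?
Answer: -5130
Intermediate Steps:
P(y) = y + 2*y² (P(y) = (y² + y²) + y = 2*y² + y = y + 2*y²)
(-110 - 4)*P(-5) = (-110 - 4)*(-5*(1 + 2*(-5))) = -(-570)*(1 - 10) = -(-570)*(-9) = -114*45 = -5130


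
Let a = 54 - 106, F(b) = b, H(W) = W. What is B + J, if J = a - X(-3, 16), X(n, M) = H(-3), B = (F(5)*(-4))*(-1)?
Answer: -29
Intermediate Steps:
a = -52
B = 20 (B = (5*(-4))*(-1) = -20*(-1) = 20)
X(n, M) = -3
J = -49 (J = -52 - 1*(-3) = -52 + 3 = -49)
B + J = 20 - 49 = -29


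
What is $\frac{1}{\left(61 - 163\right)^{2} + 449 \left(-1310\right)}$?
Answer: $- \frac{1}{577786} \approx -1.7307 \cdot 10^{-6}$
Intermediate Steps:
$\frac{1}{\left(61 - 163\right)^{2} + 449 \left(-1310\right)} = \frac{1}{\left(61 - 163\right)^{2} - 588190} = \frac{1}{\left(-102\right)^{2} - 588190} = \frac{1}{10404 - 588190} = \frac{1}{-577786} = - \frac{1}{577786}$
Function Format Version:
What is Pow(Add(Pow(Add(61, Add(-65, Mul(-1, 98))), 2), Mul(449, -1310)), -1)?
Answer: Rational(-1, 577786) ≈ -1.7307e-6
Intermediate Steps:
Pow(Add(Pow(Add(61, Add(-65, Mul(-1, 98))), 2), Mul(449, -1310)), -1) = Pow(Add(Pow(Add(61, Add(-65, -98)), 2), -588190), -1) = Pow(Add(Pow(Add(61, -163), 2), -588190), -1) = Pow(Add(Pow(-102, 2), -588190), -1) = Pow(Add(10404, -588190), -1) = Pow(-577786, -1) = Rational(-1, 577786)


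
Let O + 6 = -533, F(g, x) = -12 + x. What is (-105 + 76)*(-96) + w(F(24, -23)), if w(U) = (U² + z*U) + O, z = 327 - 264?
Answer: 1265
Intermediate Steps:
O = -539 (O = -6 - 533 = -539)
z = 63
w(U) = -539 + U² + 63*U (w(U) = (U² + 63*U) - 539 = -539 + U² + 63*U)
(-105 + 76)*(-96) + w(F(24, -23)) = (-105 + 76)*(-96) + (-539 + (-12 - 23)² + 63*(-12 - 23)) = -29*(-96) + (-539 + (-35)² + 63*(-35)) = 2784 + (-539 + 1225 - 2205) = 2784 - 1519 = 1265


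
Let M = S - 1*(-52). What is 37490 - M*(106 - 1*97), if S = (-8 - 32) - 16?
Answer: 37526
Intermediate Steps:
S = -56 (S = -40 - 16 = -56)
M = -4 (M = -56 - 1*(-52) = -56 + 52 = -4)
37490 - M*(106 - 1*97) = 37490 - (-4)*(106 - 1*97) = 37490 - (-4)*(106 - 97) = 37490 - (-4)*9 = 37490 - 1*(-36) = 37490 + 36 = 37526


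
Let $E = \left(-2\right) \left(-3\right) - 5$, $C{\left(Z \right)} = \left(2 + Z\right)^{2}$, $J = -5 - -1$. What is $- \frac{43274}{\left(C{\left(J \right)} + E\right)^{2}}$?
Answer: $- \frac{43274}{25} \approx -1731.0$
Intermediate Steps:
$J = -4$ ($J = -5 + 1 = -4$)
$E = 1$ ($E = 6 - 5 = 1$)
$- \frac{43274}{\left(C{\left(J \right)} + E\right)^{2}} = - \frac{43274}{\left(\left(2 - 4\right)^{2} + 1\right)^{2}} = - \frac{43274}{\left(\left(-2\right)^{2} + 1\right)^{2}} = - \frac{43274}{\left(4 + 1\right)^{2}} = - \frac{43274}{5^{2}} = - \frac{43274}{25}$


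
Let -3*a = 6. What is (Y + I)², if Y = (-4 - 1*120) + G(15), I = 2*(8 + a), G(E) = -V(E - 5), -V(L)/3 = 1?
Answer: 11881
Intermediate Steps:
V(L) = -3 (V(L) = -3*1 = -3)
a = -2 (a = -⅓*6 = -2)
G(E) = 3 (G(E) = -1*(-3) = 3)
I = 12 (I = 2*(8 - 2) = 2*6 = 12)
Y = -121 (Y = (-4 - 1*120) + 3 = (-4 - 120) + 3 = -124 + 3 = -121)
(Y + I)² = (-121 + 12)² = (-109)² = 11881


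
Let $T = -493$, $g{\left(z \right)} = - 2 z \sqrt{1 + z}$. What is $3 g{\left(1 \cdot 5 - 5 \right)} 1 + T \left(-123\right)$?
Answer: $60639$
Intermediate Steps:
$g{\left(z \right)} = - 2 z \sqrt{1 + z}$
$3 g{\left(1 \cdot 5 - 5 \right)} 1 + T \left(-123\right) = 3 \left(- 2 \left(1 \cdot 5 - 5\right) \sqrt{1 + \left(1 \cdot 5 - 5\right)}\right) 1 - -60639 = 3 \left(- 2 \left(5 - 5\right) \sqrt{1 + \left(5 - 5\right)}\right) 1 + 60639 = 3 \left(\left(-2\right) 0 \sqrt{1 + 0}\right) 1 + 60639 = 3 \left(\left(-2\right) 0 \sqrt{1}\right) 1 + 60639 = 3 \left(\left(-2\right) 0 \cdot 1\right) 1 + 60639 = 3 \cdot 0 \cdot 1 + 60639 = 0 \cdot 1 + 60639 = 0 + 60639 = 60639$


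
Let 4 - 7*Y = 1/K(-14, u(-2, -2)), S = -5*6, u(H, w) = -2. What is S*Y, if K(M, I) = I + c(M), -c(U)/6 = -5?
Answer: -1665/98 ≈ -16.990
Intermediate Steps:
S = -30
c(U) = 30 (c(U) = -6*(-5) = 30)
K(M, I) = 30 + I (K(M, I) = I + 30 = 30 + I)
Y = 111/196 (Y = 4/7 - 1/(7*(30 - 2)) = 4/7 - ⅐/28 = 4/7 - ⅐*1/28 = 4/7 - 1/196 = 111/196 ≈ 0.56633)
S*Y = -30*111/196 = -1665/98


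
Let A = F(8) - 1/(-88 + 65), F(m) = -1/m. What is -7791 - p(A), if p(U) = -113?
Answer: -7678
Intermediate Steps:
A = -15/184 (A = -1/8 - 1/(-88 + 65) = -1*1/8 - 1/(-23) = -1/8 - 1*(-1/23) = -1/8 + 1/23 = -15/184 ≈ -0.081522)
-7791 - p(A) = -7791 - 1*(-113) = -7791 + 113 = -7678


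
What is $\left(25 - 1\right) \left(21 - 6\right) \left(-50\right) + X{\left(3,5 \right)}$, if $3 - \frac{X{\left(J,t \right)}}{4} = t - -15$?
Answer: $-18068$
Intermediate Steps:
$X{\left(J,t \right)} = -48 - 4 t$ ($X{\left(J,t \right)} = 12 - 4 \left(t - -15\right) = 12 - 4 \left(t + 15\right) = 12 - 4 \left(15 + t\right) = 12 - \left(60 + 4 t\right) = -48 - 4 t$)
$\left(25 - 1\right) \left(21 - 6\right) \left(-50\right) + X{\left(3,5 \right)} = \left(25 - 1\right) \left(21 - 6\right) \left(-50\right) - 68 = 24 \cdot 15 \left(-50\right) - 68 = 360 \left(-50\right) - 68 = -18000 - 68 = -18068$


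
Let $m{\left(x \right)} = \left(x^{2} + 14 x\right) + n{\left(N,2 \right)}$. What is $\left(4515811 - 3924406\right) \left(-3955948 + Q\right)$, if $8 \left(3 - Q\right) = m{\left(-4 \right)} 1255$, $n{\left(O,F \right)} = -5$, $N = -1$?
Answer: $- \frac{18683125624425}{8} \approx -2.3354 \cdot 10^{12}$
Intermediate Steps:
$m{\left(x \right)} = -5 + x^{2} + 14 x$ ($m{\left(x \right)} = \left(x^{2} + 14 x\right) - 5 = -5 + x^{2} + 14 x$)
$Q = \frac{56499}{8}$ ($Q = 3 - \frac{\left(-5 + \left(-4\right)^{2} + 14 \left(-4\right)\right) 1255}{8} = 3 - \frac{\left(-5 + 16 - 56\right) 1255}{8} = 3 - \frac{\left(-45\right) 1255}{8} = 3 - - \frac{56475}{8} = 3 + \frac{56475}{8} = \frac{56499}{8} \approx 7062.4$)
$\left(4515811 - 3924406\right) \left(-3955948 + Q\right) = \left(4515811 - 3924406\right) \left(-3955948 + \frac{56499}{8}\right) = 591405 \left(- \frac{31591085}{8}\right) = - \frac{18683125624425}{8}$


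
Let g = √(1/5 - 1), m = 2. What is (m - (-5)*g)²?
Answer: -16 + 8*I*√5 ≈ -16.0 + 17.889*I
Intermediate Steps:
g = 2*I*√5/5 (g = √(⅕ - 1) = √(-⅘) = 2*I*√5/5 ≈ 0.89443*I)
(m - (-5)*g)² = (2 - (-5)*2*I*√5/5)² = (2 - (-2)*I*√5)² = (2 + 2*I*√5)²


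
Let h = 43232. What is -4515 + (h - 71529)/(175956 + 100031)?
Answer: -1246109602/275987 ≈ -4515.1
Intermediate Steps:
-4515 + (h - 71529)/(175956 + 100031) = -4515 + (43232 - 71529)/(175956 + 100031) = -4515 - 28297/275987 = -1246109602/275987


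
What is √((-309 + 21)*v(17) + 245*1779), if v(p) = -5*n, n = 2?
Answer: √438735 ≈ 662.37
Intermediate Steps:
v(p) = -10 (v(p) = -5*2 = -10)
√((-309 + 21)*v(17) + 245*1779) = √((-309 + 21)*(-10) + 245*1779) = √(-288*(-10) + 435855) = √(2880 + 435855) = √438735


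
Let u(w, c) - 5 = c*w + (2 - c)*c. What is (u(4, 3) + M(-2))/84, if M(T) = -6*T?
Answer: 13/42 ≈ 0.30952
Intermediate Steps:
u(w, c) = 5 + c*w + c*(2 - c) (u(w, c) = 5 + (c*w + (2 - c)*c) = 5 + (c*w + c*(2 - c)) = 5 + c*w + c*(2 - c))
(u(4, 3) + M(-2))/84 = ((5 - 1*3² + 2*3 + 3*4) - 6*(-2))/84 = ((5 - 1*9 + 6 + 12) + 12)/84 = ((5 - 9 + 6 + 12) + 12)/84 = (14 + 12)/84 = (1/84)*26 = 13/42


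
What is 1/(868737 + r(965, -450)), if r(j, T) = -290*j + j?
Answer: 1/589852 ≈ 1.6953e-6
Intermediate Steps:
r(j, T) = -289*j
1/(868737 + r(965, -450)) = 1/(868737 - 289*965) = 1/(868737 - 278885) = 1/589852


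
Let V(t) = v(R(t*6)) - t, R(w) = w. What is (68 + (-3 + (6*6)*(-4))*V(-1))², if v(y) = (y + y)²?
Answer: 451435009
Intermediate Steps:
v(y) = 4*y² (v(y) = (2*y)² = 4*y²)
V(t) = -t + 144*t² (V(t) = 4*(t*6)² - t = 4*(6*t)² - t = 4*(36*t²) - t = 144*t² - t = -t + 144*t²)
(68 + (-3 + (6*6)*(-4))*V(-1))² = (68 + (-3 + (6*6)*(-4))*(-(-1 + 144*(-1))))² = (68 + (-3 + 36*(-4))*(-(-1 - 144)))² = (68 + (-3 - 144)*(-1*(-145)))² = (68 - 147*145)² = (68 - 21315)² = (-21247)² = 451435009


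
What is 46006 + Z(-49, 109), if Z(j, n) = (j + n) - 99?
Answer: 45967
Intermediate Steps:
Z(j, n) = -99 + j + n
46006 + Z(-49, 109) = 46006 + (-99 - 49 + 109) = 46006 - 39 = 45967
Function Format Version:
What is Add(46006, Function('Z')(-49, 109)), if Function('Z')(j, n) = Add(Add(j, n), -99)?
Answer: 45967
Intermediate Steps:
Function('Z')(j, n) = Add(-99, j, n)
Add(46006, Function('Z')(-49, 109)) = Add(46006, Add(-99, -49, 109)) = Add(46006, -39) = 45967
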